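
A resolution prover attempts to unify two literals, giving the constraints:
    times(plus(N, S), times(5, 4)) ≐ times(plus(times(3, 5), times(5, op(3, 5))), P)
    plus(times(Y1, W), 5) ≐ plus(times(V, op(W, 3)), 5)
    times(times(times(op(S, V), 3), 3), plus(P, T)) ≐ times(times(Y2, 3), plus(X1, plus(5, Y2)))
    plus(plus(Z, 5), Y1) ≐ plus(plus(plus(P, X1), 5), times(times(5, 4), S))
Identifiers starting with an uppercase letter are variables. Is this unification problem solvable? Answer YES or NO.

Decompose times/2: plus(N, S) ≐ plus(times(3, 5), times(5, op(3, 5))),  times(5, 4) ≐ P.
Decompose plus/2: N ≐ times(3, 5),  S ≐ times(5, op(3, 5)).
Bind N := times(3, 5); no other remaining equation mentions N.
Bind S := times(5, op(3, 5)); substituting into the 2 remaining equations that mention S gives: times(times(times(op(times(5, op(3, 5)), V), 3), 3), plus(P, T)) ≐ times(times(Y2, 3), plus(X1, plus(5, Y2))),  plus(plus(Z, 5), Y1) ≐ plus(plus(plus(P, X1), 5), times(times(5, 4), times(5, op(3, 5)))).
Bind P := times(5, 4); substituting into the 2 remaining equations that mention P gives: times(times(times(op(times(5, op(3, 5)), V), 3), 3), plus(times(5, 4), T)) ≐ times(times(Y2, 3), plus(X1, plus(5, Y2))),  plus(plus(Z, 5), Y1) ≐ plus(plus(plus(times(5, 4), X1), 5), times(times(5, 4), times(5, op(3, 5)))).
Decompose plus/2: times(Y1, W) ≐ times(V, op(W, 3)),  5 ≐ 5.
Decompose times/2: Y1 ≐ V,  W ≐ op(W, 3).
Bind Y1 := V; substituting into the one remaining equation that mentions Y1 gives: plus(plus(Z, 5), V) ≐ plus(plus(plus(times(5, 4), X1), 5), times(times(5, 4), times(5, op(3, 5)))).
Occurs check fails: W occurs in op(W, 3); the equation W ≐ op(W, 3) has no finite solution.

NO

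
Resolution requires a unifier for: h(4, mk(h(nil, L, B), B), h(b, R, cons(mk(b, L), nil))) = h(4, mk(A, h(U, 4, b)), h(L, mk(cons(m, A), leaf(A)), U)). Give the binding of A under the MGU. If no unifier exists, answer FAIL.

h(nil, b, h(cons(mk(b, b), nil), 4, b))

Decompose h/3: 4 = 4,  mk(h(nil, L, B), B) = mk(A, h(U, 4, b)),  h(b, R, cons(mk(b, L), nil)) = h(L, mk(cons(m, A), leaf(A)), U).
Delete trivial equation 4 = 4.
Decompose mk/2: h(nil, L, B) = A,  B = h(U, 4, b).
Bind A := h(nil, L, B); substituting into the one remaining equation that mentions A gives: h(b, R, cons(mk(b, L), nil)) = h(L, mk(cons(m, h(nil, L, B)), leaf(h(nil, L, B))), U).
Bind B := h(U, 4, b); substituting into the remaining equation gives: h(b, R, cons(mk(b, L), nil)) = h(L, mk(cons(m, h(nil, L, h(U, 4, b))), leaf(h(nil, L, h(U, 4, b)))), U). Substituting into the earlier binding gives A := h(nil, L, h(U, 4, b)).
Decompose h/3: b = L,  R = mk(cons(m, h(nil, L, h(U, 4, b))), leaf(h(nil, L, h(U, 4, b)))),  cons(mk(b, L), nil) = U.
Bind L := b; substituting into the remaining equations gives: R = mk(cons(m, h(nil, b, h(U, 4, b))), leaf(h(nil, b, h(U, 4, b)))),  cons(mk(b, b), nil) = U. Substituting into the earlier binding gives A := h(nil, b, h(U, 4, b)).
Bind R := mk(cons(m, h(nil, b, h(U, 4, b))), leaf(h(nil, b, h(U, 4, b)))); no other remaining equation mentions R.
Bind U := cons(mk(b, b), nil). Substituting into the earlier bindings gives A := h(nil, b, h(cons(mk(b, b), nil), 4, b)), B := h(cons(mk(b, b), nil), 4, b), R := mk(cons(m, h(nil, b, h(cons(mk(b, b), nil), 4, b))), leaf(h(nil, b, h(cons(mk(b, b), nil), 4, b)))).
MGU = { A ↦ h(nil, b, h(cons(mk(b, b), nil), 4, b)), B ↦ h(cons(mk(b, b), nil), 4, b), L ↦ b, R ↦ mk(cons(m, h(nil, b, h(cons(mk(b, b), nil), 4, b))), leaf(h(nil, b, h(cons(mk(b, b), nil), 4, b)))), U ↦ cons(mk(b, b), nil) }, so A ↦ h(nil, b, h(cons(mk(b, b), nil), 4, b)).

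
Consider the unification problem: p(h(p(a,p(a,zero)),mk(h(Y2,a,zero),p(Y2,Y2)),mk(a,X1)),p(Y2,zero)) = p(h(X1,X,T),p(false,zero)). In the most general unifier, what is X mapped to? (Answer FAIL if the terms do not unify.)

mk(h(false,a,zero),p(false,false))

Decompose p/2: h(p(a,p(a,zero)),mk(h(Y2,a,zero),p(Y2,Y2)),mk(a,X1)) = h(X1,X,T),  p(Y2,zero) = p(false,zero).
Decompose h/3: p(a,p(a,zero)) = X1,  mk(h(Y2,a,zero),p(Y2,Y2)) = X,  mk(a,X1) = T.
Bind X1 := p(a,p(a,zero)); substituting into the one remaining equation that mentions X1 gives: mk(a,p(a,p(a,zero))) = T.
Bind X := mk(h(Y2,a,zero),p(Y2,Y2)); no other remaining equation mentions X.
Bind T := mk(a,p(a,p(a,zero))); no other remaining equation mentions T.
Decompose p/2: Y2 = false,  zero = zero.
Bind Y2 := false; no other remaining equation mentions Y2. Substituting into the earlier binding gives X := mk(h(false,a,zero),p(false,false)).
Delete trivial equation zero = zero.
MGU = { X1 ↦ p(a,p(a,zero)), X ↦ mk(h(false,a,zero),p(false,false)), T ↦ mk(a,p(a,p(a,zero))), Y2 ↦ false }, so X ↦ mk(h(false,a,zero),p(false,false)).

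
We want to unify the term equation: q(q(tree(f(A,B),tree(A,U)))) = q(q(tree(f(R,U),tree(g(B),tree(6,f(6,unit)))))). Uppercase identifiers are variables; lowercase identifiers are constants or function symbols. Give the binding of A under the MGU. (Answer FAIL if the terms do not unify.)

Decompose q/1: q(tree(f(A,B),tree(A,U))) = q(tree(f(R,U),tree(g(B),tree(6,f(6,unit))))).
Decompose q/1: tree(f(A,B),tree(A,U)) = tree(f(R,U),tree(g(B),tree(6,f(6,unit)))).
Decompose tree/2: f(A,B) = f(R,U),  tree(A,U) = tree(g(B),tree(6,f(6,unit))).
Decompose f/2: A = R,  B = U.
Bind A := R; substituting into the one remaining equation that mentions A gives: tree(R,U) = tree(g(B),tree(6,f(6,unit))).
Bind B := U; substituting into the remaining equation gives: tree(R,U) = tree(g(U),tree(6,f(6,unit))).
Decompose tree/2: R = g(U),  U = tree(6,f(6,unit)).
Bind R := g(U); no other remaining equation mentions R. Substituting into the earlier binding gives A := g(U).
Bind U := tree(6,f(6,unit)). Substituting into the earlier bindings gives A := g(tree(6,f(6,unit))), B := tree(6,f(6,unit)), R := g(tree(6,f(6,unit))).
MGU = { A ↦ g(tree(6,f(6,unit))), B ↦ tree(6,f(6,unit)), R ↦ g(tree(6,f(6,unit))), U ↦ tree(6,f(6,unit)) }, so A ↦ g(tree(6,f(6,unit))).

g(tree(6,f(6,unit)))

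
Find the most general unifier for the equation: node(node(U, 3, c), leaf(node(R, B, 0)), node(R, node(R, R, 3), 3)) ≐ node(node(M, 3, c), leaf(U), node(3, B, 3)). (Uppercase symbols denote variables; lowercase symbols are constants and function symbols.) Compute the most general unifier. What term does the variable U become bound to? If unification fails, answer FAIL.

node(3, node(3, 3, 3), 0)

Decompose node/3: node(U, 3, c) ≐ node(M, 3, c),  leaf(node(R, B, 0)) ≐ leaf(U),  node(R, node(R, R, 3), 3) ≐ node(3, B, 3).
Decompose node/3: U ≐ M,  3 ≐ 3,  c ≐ c.
Bind U := M; substituting into the one remaining equation that mentions U gives: leaf(node(R, B, 0)) ≐ leaf(M).
Delete trivial equation 3 ≐ 3.
Delete trivial equation c ≐ c.
Decompose leaf/1: node(R, B, 0) ≐ M.
Bind M := node(R, B, 0); no other remaining equation mentions M. Substituting into the earlier binding gives U := node(R, B, 0).
Decompose node/3: R ≐ 3,  node(R, R, 3) ≐ B,  3 ≐ 3.
Bind R := 3; substituting into the one remaining equation that mentions R gives: node(3, 3, 3) ≐ B. Substituting into the earlier bindings gives U := node(3, B, 0), M := node(3, B, 0).
Bind B := node(3, 3, 3); no other remaining equation mentions B. Substituting into the earlier bindings gives U := node(3, node(3, 3, 3), 0), M := node(3, node(3, 3, 3), 0).
Delete trivial equation 3 ≐ 3.
MGU = { U := node(3, node(3, 3, 3), 0), M := node(3, node(3, 3, 3), 0), R := 3, B := node(3, 3, 3) }, so U := node(3, node(3, 3, 3), 0).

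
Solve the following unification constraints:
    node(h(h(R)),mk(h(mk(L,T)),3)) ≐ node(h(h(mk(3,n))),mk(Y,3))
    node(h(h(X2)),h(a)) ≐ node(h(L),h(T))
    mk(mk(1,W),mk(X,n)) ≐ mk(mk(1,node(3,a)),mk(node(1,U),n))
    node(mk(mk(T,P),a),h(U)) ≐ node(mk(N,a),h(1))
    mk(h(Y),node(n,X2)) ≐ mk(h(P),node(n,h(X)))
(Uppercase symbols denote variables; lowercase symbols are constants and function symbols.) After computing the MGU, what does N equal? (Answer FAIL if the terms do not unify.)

mk(a,h(mk(h(h(node(1,1))),a)))

Decompose node/2: h(h(R)) ≐ h(h(mk(3,n))),  mk(h(mk(L,T)),3) ≐ mk(Y,3).
Decompose h/1: h(R) ≐ h(mk(3,n)).
Decompose h/1: R ≐ mk(3,n).
Bind R := mk(3,n); no other remaining equation mentions R.
Decompose mk/2: h(mk(L,T)) ≐ Y,  3 ≐ 3.
Bind Y := h(mk(L,T)); substituting into the one remaining equation that mentions Y gives: mk(h(h(mk(L,T))),node(n,X2)) ≐ mk(h(P),node(n,h(X))).
Delete trivial equation 3 ≐ 3.
Decompose node/2: h(h(X2)) ≐ h(L),  h(a) ≐ h(T).
Decompose h/1: h(X2) ≐ L.
Bind L := h(X2); substituting into the one remaining equation that mentions L gives: mk(h(h(mk(h(X2),T))),node(n,X2)) ≐ mk(h(P),node(n,h(X))). Substituting into the earlier binding gives Y := h(mk(h(X2),T)).
Decompose h/1: a ≐ T.
Bind T := a; substituting into the 2 remaining equations that mention T gives: node(mk(mk(a,P),a),h(U)) ≐ node(mk(N,a),h(1)),  mk(h(h(mk(h(X2),a))),node(n,X2)) ≐ mk(h(P),node(n,h(X))). Substituting into the earlier binding gives Y := h(mk(h(X2),a)).
Decompose mk/2: mk(1,W) ≐ mk(1,node(3,a)),  mk(X,n) ≐ mk(node(1,U),n).
Decompose mk/2: 1 ≐ 1,  W ≐ node(3,a).
Delete trivial equation 1 ≐ 1.
Bind W := node(3,a); no other remaining equation mentions W.
Decompose mk/2: X ≐ node(1,U),  n ≐ n.
Bind X := node(1,U); substituting into the one remaining equation that mentions X gives: mk(h(h(mk(h(X2),a))),node(n,X2)) ≐ mk(h(P),node(n,h(node(1,U)))).
Delete trivial equation n ≐ n.
Decompose node/2: mk(mk(a,P),a) ≐ mk(N,a),  h(U) ≐ h(1).
Decompose mk/2: mk(a,P) ≐ N,  a ≐ a.
Bind N := mk(a,P); no other remaining equation mentions N.
Delete trivial equation a ≐ a.
Decompose h/1: U ≐ 1.
Bind U := 1; substituting into the remaining equation gives: mk(h(h(mk(h(X2),a))),node(n,X2)) ≐ mk(h(P),node(n,h(node(1,1)))). Substituting into the earlier binding gives X := node(1,1).
Decompose mk/2: h(h(mk(h(X2),a))) ≐ h(P),  node(n,X2) ≐ node(n,h(node(1,1))).
Decompose h/1: h(mk(h(X2),a)) ≐ P.
Bind P := h(mk(h(X2),a)); no other remaining equation mentions P. Substituting into the earlier binding gives N := mk(a,h(mk(h(X2),a))).
Decompose node/2: n ≐ n,  X2 ≐ h(node(1,1)).
Delete trivial equation n ≐ n.
Bind X2 := h(node(1,1)). Substituting into the earlier bindings gives Y := h(mk(h(h(node(1,1))),a)), L := h(h(node(1,1))), N := mk(a,h(mk(h(h(node(1,1))),a))), P := h(mk(h(h(node(1,1))),a)).
MGU = { R ↦ mk(3,n), Y ↦ h(mk(h(h(node(1,1))),a)), L ↦ h(h(node(1,1))), T ↦ a, W ↦ node(3,a), X ↦ node(1,1), N ↦ mk(a,h(mk(h(h(node(1,1))),a))), U ↦ 1, P ↦ h(mk(h(h(node(1,1))),a)), X2 ↦ h(node(1,1)) }, so N ↦ mk(a,h(mk(h(h(node(1,1))),a))).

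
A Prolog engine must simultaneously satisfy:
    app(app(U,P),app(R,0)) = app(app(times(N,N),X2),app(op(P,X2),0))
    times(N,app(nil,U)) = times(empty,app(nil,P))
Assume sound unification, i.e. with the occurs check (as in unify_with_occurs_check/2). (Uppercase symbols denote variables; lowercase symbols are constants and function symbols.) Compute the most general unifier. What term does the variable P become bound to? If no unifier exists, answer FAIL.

Decompose app/2: app(U,P) = app(times(N,N),X2),  app(R,0) = app(op(P,X2),0).
Decompose app/2: U = times(N,N),  P = X2.
Bind U := times(N,N); substituting into the one remaining equation that mentions U gives: times(N,app(nil,times(N,N))) = times(empty,app(nil,P)).
Bind P := X2; substituting into the remaining equations gives: app(R,0) = app(op(X2,X2),0),  times(N,app(nil,times(N,N))) = times(empty,app(nil,X2)).
Decompose app/2: R = op(X2,X2),  0 = 0.
Bind R := op(X2,X2); no other remaining equation mentions R.
Delete trivial equation 0 = 0.
Decompose times/2: N = empty,  app(nil,times(N,N)) = app(nil,X2).
Bind N := empty; substituting into the remaining equation gives: app(nil,times(empty,empty)) = app(nil,X2). Substituting into the earlier binding gives U := times(empty,empty).
Decompose app/2: nil = nil,  times(empty,empty) = X2.
Delete trivial equation nil = nil.
Bind X2 := times(empty,empty). Substituting into the earlier bindings gives P := times(empty,empty), R := op(times(empty,empty),times(empty,empty)).
MGU = { U ↦ times(empty,empty), P ↦ times(empty,empty), R ↦ op(times(empty,empty),times(empty,empty)), N ↦ empty, X2 ↦ times(empty,empty) }, so P ↦ times(empty,empty).

times(empty,empty)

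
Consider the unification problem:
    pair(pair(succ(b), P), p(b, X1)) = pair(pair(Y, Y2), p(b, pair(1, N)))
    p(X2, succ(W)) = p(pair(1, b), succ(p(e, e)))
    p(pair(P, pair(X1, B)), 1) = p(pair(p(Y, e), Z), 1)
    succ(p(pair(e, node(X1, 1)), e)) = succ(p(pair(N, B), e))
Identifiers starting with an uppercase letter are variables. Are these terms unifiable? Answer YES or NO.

YES

Decompose pair/2: pair(succ(b), P) = pair(Y, Y2),  p(b, X1) = p(b, pair(1, N)).
Decompose pair/2: succ(b) = Y,  P = Y2.
Bind Y := succ(b); substituting into the one remaining equation that mentions Y gives: p(pair(P, pair(X1, B)), 1) = p(pair(p(succ(b), e), Z), 1).
Bind P := Y2; substituting into the one remaining equation that mentions P gives: p(pair(Y2, pair(X1, B)), 1) = p(pair(p(succ(b), e), Z), 1).
Decompose p/2: b = b,  X1 = pair(1, N).
Delete trivial equation b = b.
Bind X1 := pair(1, N); substituting into the 2 remaining equations that mention X1 gives: p(pair(Y2, pair(pair(1, N), B)), 1) = p(pair(p(succ(b), e), Z), 1),  succ(p(pair(e, node(pair(1, N), 1)), e)) = succ(p(pair(N, B), e)).
Decompose p/2: X2 = pair(1, b),  succ(W) = succ(p(e, e)).
Bind X2 := pair(1, b); no other remaining equation mentions X2.
Decompose succ/1: W = p(e, e).
Bind W := p(e, e); no other remaining equation mentions W.
Decompose p/2: pair(Y2, pair(pair(1, N), B)) = pair(p(succ(b), e), Z),  1 = 1.
Decompose pair/2: Y2 = p(succ(b), e),  pair(pair(1, N), B) = Z.
Bind Y2 := p(succ(b), e); no other remaining equation mentions Y2. Substituting into the earlier binding gives P := p(succ(b), e).
Bind Z := pair(pair(1, N), B); no other remaining equation mentions Z.
Delete trivial equation 1 = 1.
Decompose succ/1: p(pair(e, node(pair(1, N), 1)), e) = p(pair(N, B), e).
Decompose p/2: pair(e, node(pair(1, N), 1)) = pair(N, B),  e = e.
Decompose pair/2: e = N,  node(pair(1, N), 1) = B.
Bind N := e; substituting into the one remaining equation that mentions N gives: node(pair(1, e), 1) = B. Substituting into the earlier bindings gives X1 := pair(1, e), Z := pair(pair(1, e), B).
Bind B := node(pair(1, e), 1); no other remaining equation mentions B. Substituting into the earlier binding gives Z := pair(pair(1, e), node(pair(1, e), 1)).
Delete trivial equation e = e.
No equations remain and no clash or occurs-check failure arose, so a unifier exists.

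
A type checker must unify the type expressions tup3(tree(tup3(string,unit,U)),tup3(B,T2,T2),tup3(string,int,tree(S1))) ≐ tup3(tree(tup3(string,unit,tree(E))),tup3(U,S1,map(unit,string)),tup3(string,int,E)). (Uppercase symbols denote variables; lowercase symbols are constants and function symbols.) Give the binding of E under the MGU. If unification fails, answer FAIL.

tree(map(unit,string))

Decompose tup3/3: tree(tup3(string,unit,U)) ≐ tree(tup3(string,unit,tree(E))),  tup3(B,T2,T2) ≐ tup3(U,S1,map(unit,string)),  tup3(string,int,tree(S1)) ≐ tup3(string,int,E).
Decompose tree/1: tup3(string,unit,U) ≐ tup3(string,unit,tree(E)).
Decompose tup3/3: string ≐ string,  unit ≐ unit,  U ≐ tree(E).
Delete trivial equation string ≐ string.
Delete trivial equation unit ≐ unit.
Bind U := tree(E); substituting into the one remaining equation that mentions U gives: tup3(B,T2,T2) ≐ tup3(tree(E),S1,map(unit,string)).
Decompose tup3/3: B ≐ tree(E),  T2 ≐ S1,  T2 ≐ map(unit,string).
Bind B := tree(E); no other remaining equation mentions B.
Bind T2 := S1; substituting into the one remaining equation that mentions T2 gives: S1 ≐ map(unit,string).
Bind S1 := map(unit,string); substituting into the remaining equation gives: tup3(string,int,tree(map(unit,string))) ≐ tup3(string,int,E). Substituting into the earlier binding gives T2 := map(unit,string).
Decompose tup3/3: string ≐ string,  int ≐ int,  tree(map(unit,string)) ≐ E.
Delete trivial equation string ≐ string.
Delete trivial equation int ≐ int.
Bind E := tree(map(unit,string)). Substituting into the earlier bindings gives U := tree(tree(map(unit,string))), B := tree(tree(map(unit,string))).
MGU = { U := tree(tree(map(unit,string))), B := tree(tree(map(unit,string))), T2 := map(unit,string), S1 := map(unit,string), E := tree(map(unit,string)) }, so E := tree(map(unit,string)).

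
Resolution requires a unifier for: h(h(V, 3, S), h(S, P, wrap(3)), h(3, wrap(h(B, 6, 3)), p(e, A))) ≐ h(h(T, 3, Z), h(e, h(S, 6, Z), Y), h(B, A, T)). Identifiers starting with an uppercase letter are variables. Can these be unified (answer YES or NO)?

YES

Decompose h/3: h(V, 3, S) ≐ h(T, 3, Z),  h(S, P, wrap(3)) ≐ h(e, h(S, 6, Z), Y),  h(3, wrap(h(B, 6, 3)), p(e, A)) ≐ h(B, A, T).
Decompose h/3: V ≐ T,  3 ≐ 3,  S ≐ Z.
Bind V := T; no other remaining equation mentions V.
Delete trivial equation 3 ≐ 3.
Bind S := Z; substituting into the one remaining equation that mentions S gives: h(Z, P, wrap(3)) ≐ h(e, h(Z, 6, Z), Y).
Decompose h/3: Z ≐ e,  P ≐ h(Z, 6, Z),  wrap(3) ≐ Y.
Bind Z := e; substituting into the one remaining equation that mentions Z gives: P ≐ h(e, 6, e). Substituting into the earlier binding gives S := e.
Bind P := h(e, 6, e); no other remaining equation mentions P.
Bind Y := wrap(3); no other remaining equation mentions Y.
Decompose h/3: 3 ≐ B,  wrap(h(B, 6, 3)) ≐ A,  p(e, A) ≐ T.
Bind B := 3; substituting into the one remaining equation that mentions B gives: wrap(h(3, 6, 3)) ≐ A.
Bind A := wrap(h(3, 6, 3)); substituting into the remaining equation gives: p(e, wrap(h(3, 6, 3))) ≐ T.
Bind T := p(e, wrap(h(3, 6, 3))). Substituting into the earlier binding gives V := p(e, wrap(h(3, 6, 3))).
No equations remain and no clash or occurs-check failure arose, so a unifier exists.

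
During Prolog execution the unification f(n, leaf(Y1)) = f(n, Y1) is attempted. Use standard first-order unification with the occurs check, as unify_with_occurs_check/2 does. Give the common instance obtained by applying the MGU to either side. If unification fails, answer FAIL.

FAIL

Decompose f/2: n = n,  leaf(Y1) = Y1.
Delete trivial equation n = n.
Occurs check fails: Y1 occurs in leaf(Y1); the equation Y1 = leaf(Y1) has no finite solution.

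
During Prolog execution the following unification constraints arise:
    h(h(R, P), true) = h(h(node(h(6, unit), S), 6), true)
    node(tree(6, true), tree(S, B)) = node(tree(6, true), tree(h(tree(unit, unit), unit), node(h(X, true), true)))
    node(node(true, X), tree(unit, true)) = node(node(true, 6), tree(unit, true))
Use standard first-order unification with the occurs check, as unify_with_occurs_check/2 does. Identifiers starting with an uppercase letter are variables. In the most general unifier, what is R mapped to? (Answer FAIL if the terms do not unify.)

Decompose h/2: h(R, P) = h(node(h(6, unit), S), 6),  true = true.
Decompose h/2: R = node(h(6, unit), S),  P = 6.
Bind R := node(h(6, unit), S); no other remaining equation mentions R.
Bind P := 6; no other remaining equation mentions P.
Delete trivial equation true = true.
Decompose node/2: tree(6, true) = tree(6, true),  tree(S, B) = tree(h(tree(unit, unit), unit), node(h(X, true), true)).
Delete trivial equation tree(6, true) = tree(6, true).
Decompose tree/2: S = h(tree(unit, unit), unit),  B = node(h(X, true), true).
Bind S := h(tree(unit, unit), unit); no other remaining equation mentions S. Substituting into the earlier binding gives R := node(h(6, unit), h(tree(unit, unit), unit)).
Bind B := node(h(X, true), true); no other remaining equation mentions B.
Decompose node/2: node(true, X) = node(true, 6),  tree(unit, true) = tree(unit, true).
Decompose node/2: true = true,  X = 6.
Delete trivial equation true = true.
Bind X := 6; no other remaining equation mentions X. Substituting into the earlier binding gives B := node(h(6, true), true).
Delete trivial equation tree(unit, true) = tree(unit, true).
MGU = { R ↦ node(h(6, unit), h(tree(unit, unit), unit)), P ↦ 6, S ↦ h(tree(unit, unit), unit), B ↦ node(h(6, true), true), X ↦ 6 }, so R ↦ node(h(6, unit), h(tree(unit, unit), unit)).

node(h(6, unit), h(tree(unit, unit), unit))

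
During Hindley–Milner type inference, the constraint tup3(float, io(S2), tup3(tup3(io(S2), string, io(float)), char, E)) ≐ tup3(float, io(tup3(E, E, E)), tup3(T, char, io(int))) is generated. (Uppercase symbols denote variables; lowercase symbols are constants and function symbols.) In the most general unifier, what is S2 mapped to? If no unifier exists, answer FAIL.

Decompose tup3/3: float ≐ float,  io(S2) ≐ io(tup3(E, E, E)),  tup3(tup3(io(S2), string, io(float)), char, E) ≐ tup3(T, char, io(int)).
Delete trivial equation float ≐ float.
Decompose io/1: S2 ≐ tup3(E, E, E).
Bind S2 := tup3(E, E, E); substituting into the remaining equation gives: tup3(tup3(io(tup3(E, E, E)), string, io(float)), char, E) ≐ tup3(T, char, io(int)).
Decompose tup3/3: tup3(io(tup3(E, E, E)), string, io(float)) ≐ T,  char ≐ char,  E ≐ io(int).
Bind T := tup3(io(tup3(E, E, E)), string, io(float)); no other remaining equation mentions T.
Delete trivial equation char ≐ char.
Bind E := io(int). Substituting into the earlier bindings gives S2 := tup3(io(int), io(int), io(int)), T := tup3(io(tup3(io(int), io(int), io(int))), string, io(float)).
MGU = { S2 ↦ tup3(io(int), io(int), io(int)), T ↦ tup3(io(tup3(io(int), io(int), io(int))), string, io(float)), E ↦ io(int) }, so S2 ↦ tup3(io(int), io(int), io(int)).

tup3(io(int), io(int), io(int))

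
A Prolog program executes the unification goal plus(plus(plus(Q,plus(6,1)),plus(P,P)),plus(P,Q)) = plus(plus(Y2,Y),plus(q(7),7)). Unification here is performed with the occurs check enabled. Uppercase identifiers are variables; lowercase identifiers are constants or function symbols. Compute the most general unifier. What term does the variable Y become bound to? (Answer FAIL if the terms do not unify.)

plus(q(7),q(7))

Decompose plus/2: plus(plus(Q,plus(6,1)),plus(P,P)) = plus(Y2,Y),  plus(P,Q) = plus(q(7),7).
Decompose plus/2: plus(Q,plus(6,1)) = Y2,  plus(P,P) = Y.
Bind Y2 := plus(Q,plus(6,1)); no other remaining equation mentions Y2.
Bind Y := plus(P,P); no other remaining equation mentions Y.
Decompose plus/2: P = q(7),  Q = 7.
Bind P := q(7); no other remaining equation mentions P. Substituting into the earlier binding gives Y := plus(q(7),q(7)).
Bind Q := 7. Substituting into the earlier binding gives Y2 := plus(7,plus(6,1)).
MGU = { Y2 ↦ plus(7,plus(6,1)), Y ↦ plus(q(7),q(7)), P ↦ q(7), Q ↦ 7 }, so Y ↦ plus(q(7),q(7)).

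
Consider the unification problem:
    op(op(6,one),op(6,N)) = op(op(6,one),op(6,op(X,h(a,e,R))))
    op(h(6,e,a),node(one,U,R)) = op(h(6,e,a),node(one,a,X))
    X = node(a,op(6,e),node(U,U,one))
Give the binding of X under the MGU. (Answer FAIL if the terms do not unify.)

Decompose op/2: op(6,one) = op(6,one),  op(6,N) = op(6,op(X,h(a,e,R))).
Delete trivial equation op(6,one) = op(6,one).
Decompose op/2: 6 = 6,  N = op(X,h(a,e,R)).
Delete trivial equation 6 = 6.
Bind N := op(X,h(a,e,R)); no other remaining equation mentions N.
Decompose op/2: h(6,e,a) = h(6,e,a),  node(one,U,R) = node(one,a,X).
Delete trivial equation h(6,e,a) = h(6,e,a).
Decompose node/3: one = one,  U = a,  R = X.
Delete trivial equation one = one.
Bind U := a; substituting into the one remaining equation that mentions U gives: X = node(a,op(6,e),node(a,a,one)).
Bind R := X; no other remaining equation mentions R. Substituting into the earlier binding gives N := op(X,h(a,e,X)).
Bind X := node(a,op(6,e),node(a,a,one)). Substituting into the earlier bindings gives N := op(node(a,op(6,e),node(a,a,one)),h(a,e,node(a,op(6,e),node(a,a,one)))), R := node(a,op(6,e),node(a,a,one)).
MGU = { N -> op(node(a,op(6,e),node(a,a,one)),h(a,e,node(a,op(6,e),node(a,a,one)))), U -> a, R -> node(a,op(6,e),node(a,a,one)), X -> node(a,op(6,e),node(a,a,one)) }, so X -> node(a,op(6,e),node(a,a,one)).

node(a,op(6,e),node(a,a,one))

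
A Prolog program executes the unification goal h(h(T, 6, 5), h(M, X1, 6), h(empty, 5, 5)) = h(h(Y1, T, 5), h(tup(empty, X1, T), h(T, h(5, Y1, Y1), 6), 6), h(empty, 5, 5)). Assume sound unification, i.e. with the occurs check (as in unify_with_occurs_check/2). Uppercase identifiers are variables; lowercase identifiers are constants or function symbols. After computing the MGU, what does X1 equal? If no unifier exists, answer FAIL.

Decompose h/3: h(T, 6, 5) = h(Y1, T, 5),  h(M, X1, 6) = h(tup(empty, X1, T), h(T, h(5, Y1, Y1), 6), 6),  h(empty, 5, 5) = h(empty, 5, 5).
Decompose h/3: T = Y1,  6 = T,  5 = 5.
Bind T := Y1; substituting into the 2 remaining equations that mention T gives: 6 = Y1,  h(M, X1, 6) = h(tup(empty, X1, Y1), h(Y1, h(5, Y1, Y1), 6), 6).
Bind Y1 := 6; substituting into the one remaining equation that mentions Y1 gives: h(M, X1, 6) = h(tup(empty, X1, 6), h(6, h(5, 6, 6), 6), 6). Substituting into the earlier binding gives T := 6.
Delete trivial equation 5 = 5.
Decompose h/3: M = tup(empty, X1, 6),  X1 = h(6, h(5, 6, 6), 6),  6 = 6.
Bind M := tup(empty, X1, 6); no other remaining equation mentions M.
Bind X1 := h(6, h(5, 6, 6), 6); no other remaining equation mentions X1. Substituting into the earlier binding gives M := tup(empty, h(6, h(5, 6, 6), 6), 6).
Delete trivial equation 6 = 6.
Delete trivial equation h(empty, 5, 5) = h(empty, 5, 5).
MGU = { T = 6, Y1 = 6, M = tup(empty, h(6, h(5, 6, 6), 6), 6), X1 = h(6, h(5, 6, 6), 6) }, so X1 = h(6, h(5, 6, 6), 6).

h(6, h(5, 6, 6), 6)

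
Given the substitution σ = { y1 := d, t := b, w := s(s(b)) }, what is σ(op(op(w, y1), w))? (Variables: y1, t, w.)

op(op(s(s(b)), d), s(s(b)))

Replace each occurrence of y1 with d.
Replace each occurrence of w with s(s(b)).
Result: op(op(s(s(b)), d), s(s(b))).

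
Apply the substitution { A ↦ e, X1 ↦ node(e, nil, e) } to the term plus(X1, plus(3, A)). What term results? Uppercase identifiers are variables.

Replace each occurrence of A with e.
Replace each occurrence of X1 with node(e, nil, e).
Result: plus(node(e, nil, e), plus(3, e)).

plus(node(e, nil, e), plus(3, e))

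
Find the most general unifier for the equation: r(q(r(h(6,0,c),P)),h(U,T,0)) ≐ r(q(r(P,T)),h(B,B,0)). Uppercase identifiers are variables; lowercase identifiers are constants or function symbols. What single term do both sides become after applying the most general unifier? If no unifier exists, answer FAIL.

r(q(r(h(6,0,c),h(6,0,c))),h(h(6,0,c),h(6,0,c),0))

Decompose r/2: q(r(h(6,0,c),P)) ≐ q(r(P,T)),  h(U,T,0) ≐ h(B,B,0).
Decompose q/1: r(h(6,0,c),P) ≐ r(P,T).
Decompose r/2: h(6,0,c) ≐ P,  P ≐ T.
Bind P := h(6,0,c); substituting into the one remaining equation that mentions P gives: h(6,0,c) ≐ T.
Bind T := h(6,0,c); substituting into the remaining equation gives: h(U,h(6,0,c),0) ≐ h(B,B,0).
Decompose h/3: U ≐ B,  h(6,0,c) ≐ B,  0 ≐ 0.
Bind U := B; no other remaining equation mentions U.
Bind B := h(6,0,c); no other remaining equation mentions B. Substituting into the earlier binding gives U := h(6,0,c).
Delete trivial equation 0 ≐ 0.
Applying the MGU to either side gives r(q(r(h(6,0,c),h(6,0,c))),h(h(6,0,c),h(6,0,c),0)).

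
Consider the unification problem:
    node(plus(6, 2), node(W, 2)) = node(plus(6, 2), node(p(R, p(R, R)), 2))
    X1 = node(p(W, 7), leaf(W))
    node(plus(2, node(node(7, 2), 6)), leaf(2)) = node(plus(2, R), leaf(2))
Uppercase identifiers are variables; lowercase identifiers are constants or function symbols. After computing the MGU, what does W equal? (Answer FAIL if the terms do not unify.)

Decompose node/2: plus(6, 2) = plus(6, 2),  node(W, 2) = node(p(R, p(R, R)), 2).
Delete trivial equation plus(6, 2) = plus(6, 2).
Decompose node/2: W = p(R, p(R, R)),  2 = 2.
Bind W := p(R, p(R, R)); substituting into the one remaining equation that mentions W gives: X1 = node(p(p(R, p(R, R)), 7), leaf(p(R, p(R, R)))).
Delete trivial equation 2 = 2.
Bind X1 := node(p(p(R, p(R, R)), 7), leaf(p(R, p(R, R)))); no other remaining equation mentions X1.
Decompose node/2: plus(2, node(node(7, 2), 6)) = plus(2, R),  leaf(2) = leaf(2).
Decompose plus/2: 2 = 2,  node(node(7, 2), 6) = R.
Delete trivial equation 2 = 2.
Bind R := node(node(7, 2), 6); no other remaining equation mentions R. Substituting into the earlier bindings gives W := p(node(node(7, 2), 6), p(node(node(7, 2), 6), node(node(7, 2), 6))), X1 := node(p(p(node(node(7, 2), 6), p(node(node(7, 2), 6), node(node(7, 2), 6))), 7), leaf(p(node(node(7, 2), 6), p(node(node(7, 2), 6), node(node(7, 2), 6))))).
Delete trivial equation leaf(2) = leaf(2).
MGU = { W ↦ p(node(node(7, 2), 6), p(node(node(7, 2), 6), node(node(7, 2), 6))), X1 ↦ node(p(p(node(node(7, 2), 6), p(node(node(7, 2), 6), node(node(7, 2), 6))), 7), leaf(p(node(node(7, 2), 6), p(node(node(7, 2), 6), node(node(7, 2), 6))))), R ↦ node(node(7, 2), 6) }, so W ↦ p(node(node(7, 2), 6), p(node(node(7, 2), 6), node(node(7, 2), 6))).

p(node(node(7, 2), 6), p(node(node(7, 2), 6), node(node(7, 2), 6)))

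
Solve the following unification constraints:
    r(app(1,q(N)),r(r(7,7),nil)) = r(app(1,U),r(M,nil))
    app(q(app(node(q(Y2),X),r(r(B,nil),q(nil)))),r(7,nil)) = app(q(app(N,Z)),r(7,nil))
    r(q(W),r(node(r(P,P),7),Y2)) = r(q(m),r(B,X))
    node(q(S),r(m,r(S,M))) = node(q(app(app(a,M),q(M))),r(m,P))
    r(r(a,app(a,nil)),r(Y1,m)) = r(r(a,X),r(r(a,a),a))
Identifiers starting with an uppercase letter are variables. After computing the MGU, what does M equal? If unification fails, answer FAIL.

FAIL

Decompose r/2: app(1,q(N)) = app(1,U),  r(r(7,7),nil) = r(M,nil).
Decompose app/2: 1 = 1,  q(N) = U.
Delete trivial equation 1 = 1.
Bind U := q(N); no other remaining equation mentions U.
Decompose r/2: r(7,7) = M,  nil = nil.
Bind M := r(7,7); substituting into the one remaining equation that mentions M gives: node(q(S),r(m,r(S,r(7,7)))) = node(q(app(app(a,r(7,7)),q(r(7,7)))),r(m,P)).
Delete trivial equation nil = nil.
Decompose app/2: q(app(node(q(Y2),X),r(r(B,nil),q(nil)))) = q(app(N,Z)),  r(7,nil) = r(7,nil).
Decompose q/1: app(node(q(Y2),X),r(r(B,nil),q(nil))) = app(N,Z).
Decompose app/2: node(q(Y2),X) = N,  r(r(B,nil),q(nil)) = Z.
Bind N := node(q(Y2),X); no other remaining equation mentions N. Substituting into the earlier binding gives U := q(node(q(Y2),X)).
Bind Z := r(r(B,nil),q(nil)); no other remaining equation mentions Z.
Delete trivial equation r(7,nil) = r(7,nil).
Decompose r/2: q(W) = q(m),  r(node(r(P,P),7),Y2) = r(B,X).
Decompose q/1: W = m.
Bind W := m; no other remaining equation mentions W.
Decompose r/2: node(r(P,P),7) = B,  Y2 = X.
Bind B := node(r(P,P),7); no other remaining equation mentions B. Substituting into the earlier binding gives Z := r(r(node(r(P,P),7),nil),q(nil)).
Bind Y2 := X; no other remaining equation mentions Y2. Substituting into the earlier bindings gives U := q(node(q(X),X)), N := node(q(X),X).
Decompose node/2: q(S) = q(app(app(a,r(7,7)),q(r(7,7)))),  r(m,r(S,r(7,7))) = r(m,P).
Decompose q/1: S = app(app(a,r(7,7)),q(r(7,7))).
Bind S := app(app(a,r(7,7)),q(r(7,7))); substituting into the one remaining equation that mentions S gives: r(m,r(app(app(a,r(7,7)),q(r(7,7))),r(7,7))) = r(m,P).
Decompose r/2: m = m,  r(app(app(a,r(7,7)),q(r(7,7))),r(7,7)) = P.
Delete trivial equation m = m.
Bind P := r(app(app(a,r(7,7)),q(r(7,7))),r(7,7)); no other remaining equation mentions P. Substituting into the earlier bindings gives Z := r(r(node(r(r(app(app(a,r(7,7)),q(r(7,7))),r(7,7)),r(app(app(a,r(7,7)),q(r(7,7))),r(7,7))),7),nil),q(nil)), B := node(r(r(app(app(a,r(7,7)),q(r(7,7))),r(7,7)),r(app(app(a,r(7,7)),q(r(7,7))),r(7,7))),7).
Decompose r/2: r(a,app(a,nil)) = r(a,X),  r(Y1,m) = r(r(a,a),a).
Decompose r/2: a = a,  app(a,nil) = X.
Delete trivial equation a = a.
Bind X := app(a,nil); no other remaining equation mentions X. Substituting into the earlier bindings gives U := q(node(q(app(a,nil)),app(a,nil))), N := node(q(app(a,nil)),app(a,nil)), Y2 := app(a,nil).
Decompose r/2: Y1 = r(a,a),  m = a.
Bind Y1 := r(a,a); no other remaining equation mentions Y1.
Clash: constants m and a differ; no unifier exists.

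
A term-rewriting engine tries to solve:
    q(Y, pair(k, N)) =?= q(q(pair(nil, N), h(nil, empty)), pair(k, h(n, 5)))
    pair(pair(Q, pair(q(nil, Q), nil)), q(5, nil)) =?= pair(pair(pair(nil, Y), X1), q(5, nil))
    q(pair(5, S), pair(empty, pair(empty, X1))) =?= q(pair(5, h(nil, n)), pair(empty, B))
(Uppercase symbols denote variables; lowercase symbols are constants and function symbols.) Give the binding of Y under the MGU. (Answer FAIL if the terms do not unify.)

q(pair(nil, h(n, 5)), h(nil, empty))

Decompose q/2: Y =?= q(pair(nil, N), h(nil, empty)),  pair(k, N) =?= pair(k, h(n, 5)).
Bind Y := q(pair(nil, N), h(nil, empty)); substituting into the one remaining equation that mentions Y gives: pair(pair(Q, pair(q(nil, Q), nil)), q(5, nil)) =?= pair(pair(pair(nil, q(pair(nil, N), h(nil, empty))), X1), q(5, nil)).
Decompose pair/2: k =?= k,  N =?= h(n, 5).
Delete trivial equation k =?= k.
Bind N := h(n, 5); substituting into the one remaining equation that mentions N gives: pair(pair(Q, pair(q(nil, Q), nil)), q(5, nil)) =?= pair(pair(pair(nil, q(pair(nil, h(n, 5)), h(nil, empty))), X1), q(5, nil)). Substituting into the earlier binding gives Y := q(pair(nil, h(n, 5)), h(nil, empty)).
Decompose pair/2: pair(Q, pair(q(nil, Q), nil)) =?= pair(pair(nil, q(pair(nil, h(n, 5)), h(nil, empty))), X1),  q(5, nil) =?= q(5, nil).
Decompose pair/2: Q =?= pair(nil, q(pair(nil, h(n, 5)), h(nil, empty))),  pair(q(nil, Q), nil) =?= X1.
Bind Q := pair(nil, q(pair(nil, h(n, 5)), h(nil, empty))); substituting into the one remaining equation that mentions Q gives: pair(q(nil, pair(nil, q(pair(nil, h(n, 5)), h(nil, empty)))), nil) =?= X1.
Bind X1 := pair(q(nil, pair(nil, q(pair(nil, h(n, 5)), h(nil, empty)))), nil); substituting into the one remaining equation that mentions X1 gives: q(pair(5, S), pair(empty, pair(empty, pair(q(nil, pair(nil, q(pair(nil, h(n, 5)), h(nil, empty)))), nil)))) =?= q(pair(5, h(nil, n)), pair(empty, B)).
Delete trivial equation q(5, nil) =?= q(5, nil).
Decompose q/2: pair(5, S) =?= pair(5, h(nil, n)),  pair(empty, pair(empty, pair(q(nil, pair(nil, q(pair(nil, h(n, 5)), h(nil, empty)))), nil))) =?= pair(empty, B).
Decompose pair/2: 5 =?= 5,  S =?= h(nil, n).
Delete trivial equation 5 =?= 5.
Bind S := h(nil, n); no other remaining equation mentions S.
Decompose pair/2: empty =?= empty,  pair(empty, pair(q(nil, pair(nil, q(pair(nil, h(n, 5)), h(nil, empty)))), nil)) =?= B.
Delete trivial equation empty =?= empty.
Bind B := pair(empty, pair(q(nil, pair(nil, q(pair(nil, h(n, 5)), h(nil, empty)))), nil)).
MGU = { Y ↦ q(pair(nil, h(n, 5)), h(nil, empty)), N ↦ h(n, 5), Q ↦ pair(nil, q(pair(nil, h(n, 5)), h(nil, empty))), X1 ↦ pair(q(nil, pair(nil, q(pair(nil, h(n, 5)), h(nil, empty)))), nil), S ↦ h(nil, n), B ↦ pair(empty, pair(q(nil, pair(nil, q(pair(nil, h(n, 5)), h(nil, empty)))), nil)) }, so Y ↦ q(pair(nil, h(n, 5)), h(nil, empty)).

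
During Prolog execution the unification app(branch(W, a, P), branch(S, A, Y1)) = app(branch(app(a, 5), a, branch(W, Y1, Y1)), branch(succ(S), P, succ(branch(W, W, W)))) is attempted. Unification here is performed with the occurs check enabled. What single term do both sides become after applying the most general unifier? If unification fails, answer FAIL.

Decompose app/2: branch(W, a, P) = branch(app(a, 5), a, branch(W, Y1, Y1)),  branch(S, A, Y1) = branch(succ(S), P, succ(branch(W, W, W))).
Decompose branch/3: W = app(a, 5),  a = a,  P = branch(W, Y1, Y1).
Bind W := app(a, 5); substituting into the 2 remaining equations that mention W gives: P = branch(app(a, 5), Y1, Y1),  branch(S, A, Y1) = branch(succ(S), P, succ(branch(app(a, 5), app(a, 5), app(a, 5)))).
Delete trivial equation a = a.
Bind P := branch(app(a, 5), Y1, Y1); substituting into the remaining equation gives: branch(S, A, Y1) = branch(succ(S), branch(app(a, 5), Y1, Y1), succ(branch(app(a, 5), app(a, 5), app(a, 5)))).
Decompose branch/3: S = succ(S),  A = branch(app(a, 5), Y1, Y1),  Y1 = succ(branch(app(a, 5), app(a, 5), app(a, 5))).
Occurs check fails: S occurs in succ(S); the equation S = succ(S) has no finite solution.

FAIL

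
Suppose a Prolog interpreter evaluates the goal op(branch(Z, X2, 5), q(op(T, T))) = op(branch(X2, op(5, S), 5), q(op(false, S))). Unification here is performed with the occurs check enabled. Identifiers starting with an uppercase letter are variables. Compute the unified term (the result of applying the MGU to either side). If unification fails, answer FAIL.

Decompose op/2: branch(Z, X2, 5) = branch(X2, op(5, S), 5),  q(op(T, T)) = q(op(false, S)).
Decompose branch/3: Z = X2,  X2 = op(5, S),  5 = 5.
Bind Z := X2; no other remaining equation mentions Z.
Bind X2 := op(5, S); no other remaining equation mentions X2. Substituting into the earlier binding gives Z := op(5, S).
Delete trivial equation 5 = 5.
Decompose q/1: op(T, T) = op(false, S).
Decompose op/2: T = false,  T = S.
Bind T := false; substituting into the remaining equation gives: false = S.
Bind S := false. Substituting into the earlier bindings gives Z := op(5, false), X2 := op(5, false).
Applying the MGU to either side gives op(branch(op(5, false), op(5, false), 5), q(op(false, false))).

op(branch(op(5, false), op(5, false), 5), q(op(false, false)))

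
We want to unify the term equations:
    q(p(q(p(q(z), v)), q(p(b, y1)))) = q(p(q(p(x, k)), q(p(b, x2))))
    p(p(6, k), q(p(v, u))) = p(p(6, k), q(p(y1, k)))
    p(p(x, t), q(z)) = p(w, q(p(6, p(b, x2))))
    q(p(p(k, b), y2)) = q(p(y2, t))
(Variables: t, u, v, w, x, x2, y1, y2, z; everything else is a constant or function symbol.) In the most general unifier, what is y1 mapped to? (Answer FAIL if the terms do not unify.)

Decompose q/1: p(q(p(q(z), v)), q(p(b, y1))) = p(q(p(x, k)), q(p(b, x2))).
Decompose p/2: q(p(q(z), v)) = q(p(x, k)),  q(p(b, y1)) = q(p(b, x2)).
Decompose q/1: p(q(z), v) = p(x, k).
Decompose p/2: q(z) = x,  v = k.
Bind x := q(z); substituting into the one remaining equation that mentions x gives: p(p(q(z), t), q(z)) = p(w, q(p(6, p(b, x2)))).
Bind v := k; substituting into the one remaining equation that mentions v gives: p(p(6, k), q(p(k, u))) = p(p(6, k), q(p(y1, k))).
Decompose q/1: p(b, y1) = p(b, x2).
Decompose p/2: b = b,  y1 = x2.
Delete trivial equation b = b.
Bind y1 := x2; substituting into the one remaining equation that mentions y1 gives: p(p(6, k), q(p(k, u))) = p(p(6, k), q(p(x2, k))).
Decompose p/2: p(6, k) = p(6, k),  q(p(k, u)) = q(p(x2, k)).
Delete trivial equation p(6, k) = p(6, k).
Decompose q/1: p(k, u) = p(x2, k).
Decompose p/2: k = x2,  u = k.
Bind x2 := k; substituting into the one remaining equation that mentions x2 gives: p(p(q(z), t), q(z)) = p(w, q(p(6, p(b, k)))). Substituting into the earlier binding gives y1 := k.
Bind u := k; no other remaining equation mentions u.
Decompose p/2: p(q(z), t) = w,  q(z) = q(p(6, p(b, k))).
Bind w := p(q(z), t); no other remaining equation mentions w.
Decompose q/1: z = p(6, p(b, k)).
Bind z := p(6, p(b, k)); no other remaining equation mentions z. Substituting into the earlier bindings gives x := q(p(6, p(b, k))), w := p(q(p(6, p(b, k))), t).
Decompose q/1: p(p(k, b), y2) = p(y2, t).
Decompose p/2: p(k, b) = y2,  y2 = t.
Bind y2 := p(k, b); substituting into the remaining equation gives: p(k, b) = t.
Bind t := p(k, b). Substituting into the earlier binding gives w := p(q(p(6, p(b, k))), p(k, b)).
MGU = { x ↦ q(p(6, p(b, k))), v ↦ k, y1 ↦ k, x2 ↦ k, u ↦ k, w ↦ p(q(p(6, p(b, k))), p(k, b)), z ↦ p(6, p(b, k)), y2 ↦ p(k, b), t ↦ p(k, b) }, so y1 ↦ k.

k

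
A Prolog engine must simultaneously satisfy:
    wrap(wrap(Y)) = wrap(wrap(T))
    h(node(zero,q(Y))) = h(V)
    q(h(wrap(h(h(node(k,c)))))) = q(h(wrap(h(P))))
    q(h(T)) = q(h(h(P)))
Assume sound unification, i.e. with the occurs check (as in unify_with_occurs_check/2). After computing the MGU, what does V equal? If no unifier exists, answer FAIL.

node(zero,q(h(h(node(k,c)))))

Decompose wrap/1: wrap(Y) = wrap(T).
Decompose wrap/1: Y = T.
Bind Y := T; substituting into the one remaining equation that mentions Y gives: h(node(zero,q(T))) = h(V).
Decompose h/1: node(zero,q(T)) = V.
Bind V := node(zero,q(T)); no other remaining equation mentions V.
Decompose q/1: h(wrap(h(h(node(k,c))))) = h(wrap(h(P))).
Decompose h/1: wrap(h(h(node(k,c)))) = wrap(h(P)).
Decompose wrap/1: h(h(node(k,c))) = h(P).
Decompose h/1: h(node(k,c)) = P.
Bind P := h(node(k,c)); substituting into the remaining equation gives: q(h(T)) = q(h(h(h(node(k,c))))).
Decompose q/1: h(T) = h(h(h(node(k,c)))).
Decompose h/1: T = h(h(node(k,c))).
Bind T := h(h(node(k,c))). Substituting into the earlier bindings gives Y := h(h(node(k,c))), V := node(zero,q(h(h(node(k,c))))).
MGU = { Y = h(h(node(k,c))), V = node(zero,q(h(h(node(k,c))))), P = h(node(k,c)), T = h(h(node(k,c))) }, so V = node(zero,q(h(h(node(k,c))))).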